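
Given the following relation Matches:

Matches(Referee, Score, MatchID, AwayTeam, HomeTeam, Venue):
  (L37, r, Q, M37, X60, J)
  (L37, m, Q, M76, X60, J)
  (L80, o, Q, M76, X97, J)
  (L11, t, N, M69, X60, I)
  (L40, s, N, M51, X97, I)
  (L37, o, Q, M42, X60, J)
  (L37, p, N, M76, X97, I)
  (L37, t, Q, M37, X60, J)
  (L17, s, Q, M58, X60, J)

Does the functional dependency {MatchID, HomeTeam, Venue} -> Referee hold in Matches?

No

(MatchID=Q, HomeTeam=X60, Venue=J): 5 rows → Referee takes values {L37, L17} — violation
(MatchID=Q, HomeTeam=X97, Venue=J): 1 row → Referee = L80 ✓
(MatchID=N, HomeTeam=X60, Venue=I): 1 row → Referee = L11 ✓
(MatchID=N, HomeTeam=X97, Venue=I): 2 rows → Referee takes values {L40, L37} — violation
Two rows agree on {MatchID, HomeTeam, Venue} but differ on Referee, so {MatchID, HomeTeam, Venue} -> Referee does not hold.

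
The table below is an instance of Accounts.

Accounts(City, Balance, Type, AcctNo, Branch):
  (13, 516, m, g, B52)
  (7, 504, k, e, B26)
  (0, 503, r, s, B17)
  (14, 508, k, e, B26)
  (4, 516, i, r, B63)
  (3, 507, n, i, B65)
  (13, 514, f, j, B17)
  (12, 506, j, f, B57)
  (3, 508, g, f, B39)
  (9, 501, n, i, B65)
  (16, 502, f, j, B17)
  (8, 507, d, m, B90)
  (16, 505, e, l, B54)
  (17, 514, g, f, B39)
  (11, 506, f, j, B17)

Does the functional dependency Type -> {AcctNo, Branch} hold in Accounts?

Type=m: 1 row → {AcctNo,Branch} = (g, B52) ✓
Type=k: 2 rows → {AcctNo,Branch} = (e, B26), (e, B26) ✓
Type=r: 1 row → {AcctNo,Branch} = (s, B17) ✓
Type=i: 1 row → {AcctNo,Branch} = (r, B63) ✓
Type=n: 2 rows → {AcctNo,Branch} = (i, B65), (i, B65) ✓
Type=f: 3 rows → {AcctNo,Branch} = (j, B17), (j, B17), (j, B17) ✓
Type=j: 1 row → {AcctNo,Branch} = (f, B57) ✓
Type=g: 2 rows → {AcctNo,Branch} = (f, B39), (f, B39) ✓
Type=d: 1 row → {AcctNo,Branch} = (m, B90) ✓
Type=e: 1 row → {AcctNo,Branch} = (l, B54) ✓
Every Type value is associated with a single {AcctNo, Branch} value, so Type -> {AcctNo, Branch} holds.

Yes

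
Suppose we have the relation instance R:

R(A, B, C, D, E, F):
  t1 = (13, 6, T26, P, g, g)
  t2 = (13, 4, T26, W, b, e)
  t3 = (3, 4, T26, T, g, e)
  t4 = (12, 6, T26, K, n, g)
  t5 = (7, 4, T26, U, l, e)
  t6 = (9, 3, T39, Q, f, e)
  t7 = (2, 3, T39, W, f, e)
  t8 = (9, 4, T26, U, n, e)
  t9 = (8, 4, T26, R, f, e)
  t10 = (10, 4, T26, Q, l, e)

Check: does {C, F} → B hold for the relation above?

(C=T26, F=g): rows 1, 4 → B = 6, 6 ✓
(C=T26, F=e): rows 2, 3, 5, 8, 9, 10 → B = 4, 4, 4, 4, 4, 4 ✓
(C=T39, F=e): rows 6, 7 → B = 3, 3 ✓
Every {C, F} value is associated with a single B value, so {C, F} → B holds.

Yes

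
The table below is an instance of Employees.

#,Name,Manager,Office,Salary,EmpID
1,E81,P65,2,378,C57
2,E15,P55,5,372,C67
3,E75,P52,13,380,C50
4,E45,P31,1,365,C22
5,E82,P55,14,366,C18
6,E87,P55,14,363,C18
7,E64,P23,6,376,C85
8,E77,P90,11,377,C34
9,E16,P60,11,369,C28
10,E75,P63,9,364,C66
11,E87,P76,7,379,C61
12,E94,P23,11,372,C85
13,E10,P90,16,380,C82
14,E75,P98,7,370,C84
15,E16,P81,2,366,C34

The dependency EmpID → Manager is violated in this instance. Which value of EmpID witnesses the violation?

C34

EmpID=C57: row 1 → Manager = P65 ✓
EmpID=C67: row 2 → Manager = P55 ✓
EmpID=C50: row 3 → Manager = P52 ✓
EmpID=C22: row 4 → Manager = P31 ✓
EmpID=C18: rows 5, 6 → Manager = P55, P55 ✓
EmpID=C85: rows 7, 12 → Manager = P23, P23 ✓
EmpID=C34: rows 8, 15 → Manager takes values {P90, P81} — violation
EmpID=C28: row 9 → Manager = P60 ✓
EmpID=C66: row 10 → Manager = P63 ✓
EmpID=C61: row 11 → Manager = P76 ✓
EmpID=C82: row 13 → Manager = P90 ✓
EmpID=C84: row 14 → Manager = P98 ✓
The only EmpID value with inconsistent Manager is EmpID=C34.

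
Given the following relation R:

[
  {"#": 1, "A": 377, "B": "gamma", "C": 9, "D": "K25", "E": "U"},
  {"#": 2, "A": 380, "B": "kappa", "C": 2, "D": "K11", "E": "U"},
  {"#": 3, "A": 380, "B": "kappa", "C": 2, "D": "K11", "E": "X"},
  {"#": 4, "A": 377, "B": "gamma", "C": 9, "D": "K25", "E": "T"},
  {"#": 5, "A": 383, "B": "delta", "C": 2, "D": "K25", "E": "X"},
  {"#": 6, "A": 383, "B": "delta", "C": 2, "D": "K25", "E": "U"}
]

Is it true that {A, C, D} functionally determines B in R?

Yes

(A=377, C=9, D=K25): rows 1, 4 → B = gamma, gamma ✓
(A=380, C=2, D=K11): rows 2, 3 → B = kappa, kappa ✓
(A=383, C=2, D=K25): rows 5, 6 → B = delta, delta ✓
Every {A, C, D} value is associated with a single B value, so {A, C, D} -> B holds.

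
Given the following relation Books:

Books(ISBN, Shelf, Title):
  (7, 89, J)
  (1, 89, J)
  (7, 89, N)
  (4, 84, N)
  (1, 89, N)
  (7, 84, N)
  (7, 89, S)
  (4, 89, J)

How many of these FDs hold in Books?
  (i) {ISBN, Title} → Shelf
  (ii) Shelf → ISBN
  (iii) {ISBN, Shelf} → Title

(i) {ISBN, Title} → Shelf: (ISBN=7, Title=N): 2 rows → Shelf takes values {89, 84} — violation — fails.
(ii) Shelf → ISBN: Shelf=89: 6 rows → ISBN takes values {7, 1, 4} — violation; Shelf=84: 2 rows → ISBN takes values {4, 7} — violation — fails.
(iii) {ISBN, Shelf} → Title: (ISBN=7, Shelf=89): 3 rows → Title takes values {J, N, S} — violation; (ISBN=1, Shelf=89): 2 rows → Title takes values {J, N} — violation — fails.
None of the 3 dependencies hold.

0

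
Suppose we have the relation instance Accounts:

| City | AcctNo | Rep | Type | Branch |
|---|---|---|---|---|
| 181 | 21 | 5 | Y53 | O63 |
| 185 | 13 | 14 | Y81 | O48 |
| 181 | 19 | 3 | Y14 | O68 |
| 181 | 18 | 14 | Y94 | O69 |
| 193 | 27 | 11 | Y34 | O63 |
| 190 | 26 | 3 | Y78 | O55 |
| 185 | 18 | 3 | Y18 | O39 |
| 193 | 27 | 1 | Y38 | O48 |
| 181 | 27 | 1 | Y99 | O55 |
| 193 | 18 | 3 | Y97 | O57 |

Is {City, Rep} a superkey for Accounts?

Yes

All 10 rows have distinct {City, Rep} values, so {City, Rep} → (all attributes) holds and {City, Rep} is a superkey.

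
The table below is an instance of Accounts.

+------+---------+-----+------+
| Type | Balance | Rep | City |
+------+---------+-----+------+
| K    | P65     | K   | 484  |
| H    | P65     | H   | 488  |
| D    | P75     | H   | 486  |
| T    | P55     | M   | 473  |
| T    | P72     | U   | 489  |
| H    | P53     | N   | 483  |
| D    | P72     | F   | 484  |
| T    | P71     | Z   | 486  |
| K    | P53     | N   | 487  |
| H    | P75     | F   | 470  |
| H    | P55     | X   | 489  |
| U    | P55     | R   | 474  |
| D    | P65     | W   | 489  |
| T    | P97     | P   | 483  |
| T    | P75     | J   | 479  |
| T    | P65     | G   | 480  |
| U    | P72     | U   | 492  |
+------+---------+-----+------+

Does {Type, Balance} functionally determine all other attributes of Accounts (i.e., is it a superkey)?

Yes

All 17 rows have distinct {Type, Balance} values, so {Type, Balance} → (all attributes) holds and {Type, Balance} is a superkey.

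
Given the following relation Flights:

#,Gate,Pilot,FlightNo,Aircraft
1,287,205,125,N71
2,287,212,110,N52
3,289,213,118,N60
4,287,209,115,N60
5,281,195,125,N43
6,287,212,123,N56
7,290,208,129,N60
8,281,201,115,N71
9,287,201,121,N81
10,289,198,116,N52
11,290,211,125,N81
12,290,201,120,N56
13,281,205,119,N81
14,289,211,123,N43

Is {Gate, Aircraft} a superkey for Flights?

All 14 rows have distinct {Gate, Aircraft} values, so {Gate, Aircraft} → (all attributes) holds and {Gate, Aircraft} is a superkey.

Yes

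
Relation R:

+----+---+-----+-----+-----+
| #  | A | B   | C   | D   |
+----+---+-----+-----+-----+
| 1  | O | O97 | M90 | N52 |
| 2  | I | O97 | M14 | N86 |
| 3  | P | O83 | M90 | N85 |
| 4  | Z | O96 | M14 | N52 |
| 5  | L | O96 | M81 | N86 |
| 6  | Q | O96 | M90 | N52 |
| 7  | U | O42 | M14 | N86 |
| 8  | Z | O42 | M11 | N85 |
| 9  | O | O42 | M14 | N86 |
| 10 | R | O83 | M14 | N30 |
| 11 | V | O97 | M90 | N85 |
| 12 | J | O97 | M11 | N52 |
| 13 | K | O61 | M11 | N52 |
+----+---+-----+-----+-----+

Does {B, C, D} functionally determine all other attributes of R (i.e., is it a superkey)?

Rows 7 and 9 have the same {B, C, D} value (B=O42, C=M14, D=N86) but are distinct tuples, so {B, C, D} does not determine every attribute — not a superkey.

No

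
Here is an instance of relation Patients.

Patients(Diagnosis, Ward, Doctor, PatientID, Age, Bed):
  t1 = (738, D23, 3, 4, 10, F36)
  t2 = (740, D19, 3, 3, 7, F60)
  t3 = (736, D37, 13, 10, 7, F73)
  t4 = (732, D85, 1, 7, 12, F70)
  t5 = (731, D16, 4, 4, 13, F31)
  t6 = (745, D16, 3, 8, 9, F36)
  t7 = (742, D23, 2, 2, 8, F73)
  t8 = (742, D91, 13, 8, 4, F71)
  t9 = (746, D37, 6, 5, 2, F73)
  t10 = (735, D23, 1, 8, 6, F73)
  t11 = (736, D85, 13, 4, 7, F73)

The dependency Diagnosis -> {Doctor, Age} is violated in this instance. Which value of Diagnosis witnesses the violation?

742

Diagnosis=738: row 1 → {Doctor,Age} = (3, 10) ✓
Diagnosis=740: row 2 → {Doctor,Age} = (3, 7) ✓
Diagnosis=736: rows 3, 11 → {Doctor,Age} = (13, 7), (13, 7) ✓
Diagnosis=732: row 4 → {Doctor,Age} = (1, 12) ✓
Diagnosis=731: row 5 → {Doctor,Age} = (4, 13) ✓
Diagnosis=745: row 6 → {Doctor,Age} = (3, 9) ✓
Diagnosis=742: rows 7, 8 → {Doctor,Age} takes values {(2, 8), (13, 4)} — violation
Diagnosis=746: row 9 → {Doctor,Age} = (6, 2) ✓
Diagnosis=735: row 10 → {Doctor,Age} = (1, 6) ✓
The only Diagnosis value with inconsistent RHS is Diagnosis=742.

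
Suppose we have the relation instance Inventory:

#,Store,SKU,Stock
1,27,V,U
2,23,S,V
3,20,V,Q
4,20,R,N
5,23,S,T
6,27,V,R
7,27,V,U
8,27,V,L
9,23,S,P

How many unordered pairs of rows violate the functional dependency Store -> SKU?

Store=27: all 4 rows agree on SKU — 0 pairs.
Store=23: all 3 rows agree on SKU — 0 pairs.
Store=20: violating pairs (3,4) — 1 pair.

1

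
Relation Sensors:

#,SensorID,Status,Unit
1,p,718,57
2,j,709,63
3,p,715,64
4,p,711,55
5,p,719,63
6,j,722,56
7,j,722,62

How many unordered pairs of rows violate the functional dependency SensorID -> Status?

SensorID=p: violating pairs (1,3), (1,4), (1,5), (3,4), (3,5), (4,5) — 6 pairs.
SensorID=j: violating pairs (2,6), (2,7) — 2 pairs.

8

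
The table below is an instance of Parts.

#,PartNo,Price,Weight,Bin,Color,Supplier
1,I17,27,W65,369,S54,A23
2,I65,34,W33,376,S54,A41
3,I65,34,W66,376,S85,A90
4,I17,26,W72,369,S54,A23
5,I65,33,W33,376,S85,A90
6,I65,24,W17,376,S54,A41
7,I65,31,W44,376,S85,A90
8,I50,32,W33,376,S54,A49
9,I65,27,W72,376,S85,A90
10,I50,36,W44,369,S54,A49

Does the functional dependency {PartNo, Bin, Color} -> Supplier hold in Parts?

Yes

(PartNo=I17, Bin=369, Color=S54): rows 1, 4 → Supplier = A23, A23 ✓
(PartNo=I65, Bin=376, Color=S54): rows 2, 6 → Supplier = A41, A41 ✓
(PartNo=I65, Bin=376, Color=S85): rows 3, 5, 7, 9 → Supplier = A90, A90, A90, A90 ✓
(PartNo=I50, Bin=376, Color=S54): row 8 → Supplier = A49 ✓
(PartNo=I50, Bin=369, Color=S54): row 10 → Supplier = A49 ✓
Every {PartNo, Bin, Color} value is associated with a single Supplier value, so {PartNo, Bin, Color} -> Supplier holds.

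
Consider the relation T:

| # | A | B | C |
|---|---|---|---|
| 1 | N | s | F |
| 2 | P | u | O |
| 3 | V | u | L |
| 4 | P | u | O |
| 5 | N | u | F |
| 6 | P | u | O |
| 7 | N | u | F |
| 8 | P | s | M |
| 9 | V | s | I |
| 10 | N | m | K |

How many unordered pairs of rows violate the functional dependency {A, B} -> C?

0

(A=P, B=u): all 3 rows agree on C — 0 pairs.
(A=N, B=u): all 2 rows agree on C — 0 pairs.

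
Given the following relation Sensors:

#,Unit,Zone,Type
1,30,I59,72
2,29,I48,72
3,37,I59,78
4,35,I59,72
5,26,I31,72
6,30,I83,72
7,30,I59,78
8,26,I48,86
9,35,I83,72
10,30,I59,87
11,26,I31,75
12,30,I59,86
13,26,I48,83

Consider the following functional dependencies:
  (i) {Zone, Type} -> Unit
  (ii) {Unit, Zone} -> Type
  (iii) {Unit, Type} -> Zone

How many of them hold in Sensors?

(i) {Zone, Type} -> Unit: (Zone=I59, Type=72): rows 1, 4 → Unit takes values {30, 35} — violation; (Zone=I59, Type=78): rows 3, 7 → Unit takes values {37, 30} — violation; (Zone=I83, Type=72): rows 6, 9 → Unit takes values {30, 35} — violation — fails.
(ii) {Unit, Zone} -> Type: (Unit=30, Zone=I59): rows 1, 7, 10, 12 → Type takes values {72, 78, 87, 86} — violation; (Unit=26, Zone=I31): rows 5, 11 → Type takes values {72, 75} — violation; (Unit=26, Zone=I48): rows 8, 13 → Type takes values {86, 83} — violation — fails.
(iii) {Unit, Type} -> Zone: (Unit=30, Type=72): rows 1, 6 → Zone takes values {I59, I83} — violation; (Unit=35, Type=72): rows 4, 9 → Zone takes values {I59, I83} — violation — fails.
None of the 3 dependencies hold.

0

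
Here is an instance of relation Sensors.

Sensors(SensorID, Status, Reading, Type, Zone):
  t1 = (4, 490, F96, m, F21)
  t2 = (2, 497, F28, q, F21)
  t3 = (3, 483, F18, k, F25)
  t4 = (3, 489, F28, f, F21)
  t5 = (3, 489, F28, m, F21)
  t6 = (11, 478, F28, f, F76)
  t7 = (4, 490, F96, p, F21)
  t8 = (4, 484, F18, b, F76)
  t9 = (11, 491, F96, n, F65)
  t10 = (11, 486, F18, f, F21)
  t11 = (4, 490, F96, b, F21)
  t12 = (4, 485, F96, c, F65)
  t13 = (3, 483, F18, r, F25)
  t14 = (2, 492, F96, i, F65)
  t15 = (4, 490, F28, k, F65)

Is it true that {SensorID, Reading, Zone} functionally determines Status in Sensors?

(SensorID=4, Reading=F96, Zone=F21): rows 1, 7, 11 → Status = 490, 490, 490 ✓
(SensorID=2, Reading=F28, Zone=F21): row 2 → Status = 497 ✓
(SensorID=3, Reading=F18, Zone=F25): rows 3, 13 → Status = 483, 483 ✓
(SensorID=3, Reading=F28, Zone=F21): rows 4, 5 → Status = 489, 489 ✓
(SensorID=11, Reading=F28, Zone=F76): row 6 → Status = 478 ✓
(SensorID=4, Reading=F18, Zone=F76): row 8 → Status = 484 ✓
(SensorID=11, Reading=F96, Zone=F65): row 9 → Status = 491 ✓
(SensorID=11, Reading=F18, Zone=F21): row 10 → Status = 486 ✓
(SensorID=4, Reading=F96, Zone=F65): row 12 → Status = 485 ✓
(SensorID=2, Reading=F96, Zone=F65): row 14 → Status = 492 ✓
(SensorID=4, Reading=F28, Zone=F65): row 15 → Status = 490 ✓
Every {SensorID, Reading, Zone} value is associated with a single Status value, so {SensorID, Reading, Zone} -> Status holds.

Yes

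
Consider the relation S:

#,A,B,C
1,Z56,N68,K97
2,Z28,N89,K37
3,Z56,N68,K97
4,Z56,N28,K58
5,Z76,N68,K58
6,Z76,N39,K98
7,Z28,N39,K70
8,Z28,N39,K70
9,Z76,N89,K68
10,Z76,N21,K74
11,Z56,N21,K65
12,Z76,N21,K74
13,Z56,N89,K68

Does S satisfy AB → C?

(A=Z56, B=N68): rows 1, 3 → C = K97, K97 ✓
(A=Z28, B=N89): row 2 → C = K37 ✓
(A=Z56, B=N28): row 4 → C = K58 ✓
(A=Z76, B=N68): row 5 → C = K58 ✓
(A=Z76, B=N39): row 6 → C = K98 ✓
(A=Z28, B=N39): rows 7, 8 → C = K70, K70 ✓
(A=Z76, B=N89): row 9 → C = K68 ✓
(A=Z76, B=N21): rows 10, 12 → C = K74, K74 ✓
(A=Z56, B=N21): row 11 → C = K65 ✓
(A=Z56, B=N89): row 13 → C = K68 ✓
Every AB value is associated with a single C value, so AB → C holds.

Yes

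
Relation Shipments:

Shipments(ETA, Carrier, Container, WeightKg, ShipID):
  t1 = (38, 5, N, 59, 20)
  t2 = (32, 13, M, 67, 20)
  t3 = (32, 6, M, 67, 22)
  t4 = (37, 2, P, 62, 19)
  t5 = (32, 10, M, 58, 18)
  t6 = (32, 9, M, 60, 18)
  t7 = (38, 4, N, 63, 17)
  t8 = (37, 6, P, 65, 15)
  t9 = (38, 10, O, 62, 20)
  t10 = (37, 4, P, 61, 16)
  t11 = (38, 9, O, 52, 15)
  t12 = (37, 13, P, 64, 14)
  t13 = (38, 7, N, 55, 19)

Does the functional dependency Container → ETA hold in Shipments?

Yes

Container=N: rows 1, 7, 13 → ETA = 38, 38, 38 ✓
Container=M: rows 2, 3, 5, 6 → ETA = 32, 32, 32, 32 ✓
Container=P: rows 4, 8, 10, 12 → ETA = 37, 37, 37, 37 ✓
Container=O: rows 9, 11 → ETA = 38, 38 ✓
Every Container value is associated with a single ETA value, so Container → ETA holds.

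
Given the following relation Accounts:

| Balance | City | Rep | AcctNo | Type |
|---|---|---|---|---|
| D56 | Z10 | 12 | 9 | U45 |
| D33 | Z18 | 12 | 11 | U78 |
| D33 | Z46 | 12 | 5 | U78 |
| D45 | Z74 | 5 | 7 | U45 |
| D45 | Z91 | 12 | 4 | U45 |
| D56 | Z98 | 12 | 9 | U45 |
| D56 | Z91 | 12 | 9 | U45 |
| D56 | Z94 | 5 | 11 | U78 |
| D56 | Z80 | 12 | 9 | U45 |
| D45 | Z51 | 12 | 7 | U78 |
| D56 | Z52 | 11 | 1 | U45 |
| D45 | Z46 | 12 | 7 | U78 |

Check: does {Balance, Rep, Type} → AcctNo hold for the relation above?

(Balance=D56, Rep=12, Type=U45): 4 rows → AcctNo = 9, 9, 9, 9 ✓
(Balance=D33, Rep=12, Type=U78): 2 rows → AcctNo takes values {11, 5} — violation
(Balance=D45, Rep=5, Type=U45): 1 row → AcctNo = 7 ✓
(Balance=D45, Rep=12, Type=U45): 1 row → AcctNo = 4 ✓
(Balance=D56, Rep=5, Type=U78): 1 row → AcctNo = 11 ✓
(Balance=D45, Rep=12, Type=U78): 2 rows → AcctNo = 7, 7 ✓
(Balance=D56, Rep=11, Type=U45): 1 row → AcctNo = 1 ✓
Two rows agree on {Balance, Rep, Type} but differ on AcctNo, so {Balance, Rep, Type} → AcctNo does not hold.

No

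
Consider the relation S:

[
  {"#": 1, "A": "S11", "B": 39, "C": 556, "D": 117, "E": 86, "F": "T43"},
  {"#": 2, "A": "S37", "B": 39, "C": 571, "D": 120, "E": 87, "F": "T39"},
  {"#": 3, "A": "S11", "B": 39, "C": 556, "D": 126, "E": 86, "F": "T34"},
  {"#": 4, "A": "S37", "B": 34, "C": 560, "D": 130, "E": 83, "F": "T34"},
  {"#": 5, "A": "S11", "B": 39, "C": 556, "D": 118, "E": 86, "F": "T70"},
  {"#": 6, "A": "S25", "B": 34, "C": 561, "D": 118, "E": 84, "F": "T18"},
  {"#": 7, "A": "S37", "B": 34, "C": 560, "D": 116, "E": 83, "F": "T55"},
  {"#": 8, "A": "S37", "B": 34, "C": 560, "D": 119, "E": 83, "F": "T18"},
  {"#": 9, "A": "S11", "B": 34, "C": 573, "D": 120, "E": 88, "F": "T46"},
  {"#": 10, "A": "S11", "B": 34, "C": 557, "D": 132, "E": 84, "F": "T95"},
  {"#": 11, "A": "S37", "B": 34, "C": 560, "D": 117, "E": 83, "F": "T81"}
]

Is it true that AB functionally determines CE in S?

No

(A=S11, B=39): rows 1, 3, 5 → {C,E} = (556, 86), (556, 86), (556, 86) ✓
(A=S37, B=39): row 2 → {C,E} = (571, 87) ✓
(A=S37, B=34): rows 4, 7, 8, 11 → {C,E} = (560, 83), (560, 83), (560, 83), (560, 83) ✓
(A=S25, B=34): row 6 → {C,E} = (561, 84) ✓
(A=S11, B=34): rows 9, 10 → {C,E} takes values {(573, 88), (557, 84)} — violation
Two rows agree on AB but differ on CE, so AB → CE does not hold.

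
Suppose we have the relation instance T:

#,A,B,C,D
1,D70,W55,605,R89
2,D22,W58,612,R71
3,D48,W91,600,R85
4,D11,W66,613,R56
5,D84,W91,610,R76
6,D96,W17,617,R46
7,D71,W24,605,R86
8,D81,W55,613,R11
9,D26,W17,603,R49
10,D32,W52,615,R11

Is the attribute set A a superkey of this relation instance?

All 10 rows have distinct A values, so A → (all attributes) holds and A is a superkey.

Yes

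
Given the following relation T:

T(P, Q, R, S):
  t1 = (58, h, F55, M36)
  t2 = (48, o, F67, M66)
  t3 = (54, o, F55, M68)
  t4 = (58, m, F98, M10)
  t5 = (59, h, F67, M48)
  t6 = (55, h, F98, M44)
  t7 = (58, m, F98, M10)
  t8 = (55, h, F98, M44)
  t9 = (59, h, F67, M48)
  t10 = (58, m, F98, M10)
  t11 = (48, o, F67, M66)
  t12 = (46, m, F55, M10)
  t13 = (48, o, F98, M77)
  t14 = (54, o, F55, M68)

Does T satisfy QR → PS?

Yes

(Q=h, R=F55): row 1 → {P,S} = (58, M36) ✓
(Q=o, R=F67): rows 2, 11 → {P,S} = (48, M66), (48, M66) ✓
(Q=o, R=F55): rows 3, 14 → {P,S} = (54, M68), (54, M68) ✓
(Q=m, R=F98): rows 4, 7, 10 → {P,S} = (58, M10), (58, M10), (58, M10) ✓
(Q=h, R=F67): rows 5, 9 → {P,S} = (59, M48), (59, M48) ✓
(Q=h, R=F98): rows 6, 8 → {P,S} = (55, M44), (55, M44) ✓
(Q=m, R=F55): row 12 → {P,S} = (46, M10) ✓
(Q=o, R=F98): row 13 → {P,S} = (48, M77) ✓
Every QR value is associated with a single PS value, so QR → PS holds.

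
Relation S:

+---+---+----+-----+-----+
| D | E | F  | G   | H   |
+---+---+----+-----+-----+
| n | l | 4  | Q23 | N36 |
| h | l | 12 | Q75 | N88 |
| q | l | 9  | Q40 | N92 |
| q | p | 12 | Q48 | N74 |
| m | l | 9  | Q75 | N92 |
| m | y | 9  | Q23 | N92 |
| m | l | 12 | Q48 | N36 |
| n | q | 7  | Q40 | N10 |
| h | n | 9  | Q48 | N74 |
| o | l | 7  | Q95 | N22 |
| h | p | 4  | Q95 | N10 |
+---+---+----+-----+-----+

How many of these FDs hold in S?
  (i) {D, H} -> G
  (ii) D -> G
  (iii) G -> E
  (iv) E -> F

0

(i) {D, H} -> G: (D=m, H=N92): 2 rows → G takes values {Q75, Q23} — violation — fails.
(ii) D -> G: D=n: 2 rows → G takes values {Q23, Q40} — violation; D=h: 3 rows → G takes values {Q75, Q48, Q95} — violation; D=q: 2 rows → G takes values {Q40, Q48} — violation; D=m: 3 rows → G takes values {Q75, Q23, Q48} — violation — fails.
(iii) G -> E: G=Q23: 2 rows → E takes values {l, y} — violation; G=Q40: 2 rows → E takes values {l, q} — violation; G=Q48: 3 rows → E takes values {p, l, n} — violation; G=Q95: 2 rows → E takes values {l, p} — violation — fails.
(iv) E -> F: E=l: 6 rows → F takes values {4, 12, 9, 7} — violation; E=p: 2 rows → F takes values {12, 4} — violation — fails.
None of the 4 dependencies hold.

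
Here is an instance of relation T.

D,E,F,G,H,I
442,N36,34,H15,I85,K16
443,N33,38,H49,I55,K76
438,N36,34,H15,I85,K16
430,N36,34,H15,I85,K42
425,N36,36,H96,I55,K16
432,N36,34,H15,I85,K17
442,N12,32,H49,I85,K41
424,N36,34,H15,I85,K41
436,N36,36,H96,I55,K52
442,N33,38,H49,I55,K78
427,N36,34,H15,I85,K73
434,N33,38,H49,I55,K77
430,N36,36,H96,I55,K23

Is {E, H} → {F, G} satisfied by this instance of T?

Yes

(E=N36, H=I85): 6 rows → {F,G} = (34, H15), (34, H15), (34, H15), (34, H15), (34, H15), (34, H15) ✓
(E=N33, H=I55): 3 rows → {F,G} = (38, H49), (38, H49), (38, H49) ✓
(E=N36, H=I55): 3 rows → {F,G} = (36, H96), (36, H96), (36, H96) ✓
(E=N12, H=I85): 1 row → {F,G} = (32, H49) ✓
Every {E, H} value is associated with a single {F, G} value, so {E, H} → {F, G} holds.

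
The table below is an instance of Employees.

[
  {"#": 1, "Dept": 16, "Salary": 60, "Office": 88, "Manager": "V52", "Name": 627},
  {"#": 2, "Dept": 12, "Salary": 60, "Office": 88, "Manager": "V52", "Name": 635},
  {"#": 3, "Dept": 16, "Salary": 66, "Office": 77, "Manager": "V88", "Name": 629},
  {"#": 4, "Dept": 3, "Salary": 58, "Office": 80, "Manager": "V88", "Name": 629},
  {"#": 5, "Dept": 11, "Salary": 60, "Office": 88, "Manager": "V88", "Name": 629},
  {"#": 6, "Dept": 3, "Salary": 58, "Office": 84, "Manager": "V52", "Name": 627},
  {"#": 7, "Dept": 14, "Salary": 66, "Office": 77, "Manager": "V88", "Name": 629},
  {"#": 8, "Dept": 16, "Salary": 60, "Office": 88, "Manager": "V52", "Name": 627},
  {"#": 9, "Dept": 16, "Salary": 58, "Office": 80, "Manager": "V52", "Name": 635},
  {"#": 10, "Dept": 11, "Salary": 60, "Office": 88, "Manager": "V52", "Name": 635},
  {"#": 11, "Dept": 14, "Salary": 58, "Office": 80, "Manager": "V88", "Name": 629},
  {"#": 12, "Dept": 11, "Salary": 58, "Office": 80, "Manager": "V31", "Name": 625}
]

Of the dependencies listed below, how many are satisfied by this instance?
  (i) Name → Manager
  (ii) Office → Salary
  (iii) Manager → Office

(i) Name → Manager: every LHS value maps to a single RHS value — holds.
(ii) Office → Salary: every LHS value maps to a single RHS value — holds.
(iii) Manager → Office: Manager=V52: rows 1, 2, 6, 8, 9, 10 → Office takes values {88, 84, 80} — violation; Manager=V88: rows 3, 4, 5, 7, 11 → Office takes values {77, 80, 88} — violation — fails.
2 of the 3 dependencies hold.

2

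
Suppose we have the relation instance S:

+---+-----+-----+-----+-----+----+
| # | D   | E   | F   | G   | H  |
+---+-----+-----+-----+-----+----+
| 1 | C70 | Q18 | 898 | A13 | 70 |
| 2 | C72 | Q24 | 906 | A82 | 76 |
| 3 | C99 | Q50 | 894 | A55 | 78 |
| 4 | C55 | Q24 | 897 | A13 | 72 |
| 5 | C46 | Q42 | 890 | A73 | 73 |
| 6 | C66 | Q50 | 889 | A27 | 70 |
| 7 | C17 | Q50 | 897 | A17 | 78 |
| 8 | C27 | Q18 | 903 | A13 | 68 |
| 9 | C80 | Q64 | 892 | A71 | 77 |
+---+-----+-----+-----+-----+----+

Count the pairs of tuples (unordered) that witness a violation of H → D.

H=70: violating pairs (1,6) — 1 pair.
H=78: violating pairs (3,7) — 1 pair.

2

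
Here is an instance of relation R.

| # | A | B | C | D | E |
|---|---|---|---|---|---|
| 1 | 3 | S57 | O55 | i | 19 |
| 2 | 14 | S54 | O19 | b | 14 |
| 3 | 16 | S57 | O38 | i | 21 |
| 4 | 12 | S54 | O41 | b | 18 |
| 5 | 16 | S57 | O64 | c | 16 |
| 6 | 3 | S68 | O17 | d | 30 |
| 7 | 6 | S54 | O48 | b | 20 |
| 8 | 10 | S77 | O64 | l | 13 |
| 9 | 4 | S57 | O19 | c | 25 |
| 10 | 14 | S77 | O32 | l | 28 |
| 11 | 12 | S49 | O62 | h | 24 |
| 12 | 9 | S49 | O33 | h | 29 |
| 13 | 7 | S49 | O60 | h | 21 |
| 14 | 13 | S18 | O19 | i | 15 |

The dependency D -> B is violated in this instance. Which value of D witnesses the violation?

D=i: rows 1, 3, 14 → B takes values {S57, S18} — violation
D=b: rows 2, 4, 7 → B = S54, S54, S54 ✓
D=c: rows 5, 9 → B = S57, S57 ✓
D=d: row 6 → B = S68 ✓
D=l: rows 8, 10 → B = S77, S77 ✓
D=h: rows 11, 12, 13 → B = S49, S49, S49 ✓
The only D value with inconsistent B is D=i.

i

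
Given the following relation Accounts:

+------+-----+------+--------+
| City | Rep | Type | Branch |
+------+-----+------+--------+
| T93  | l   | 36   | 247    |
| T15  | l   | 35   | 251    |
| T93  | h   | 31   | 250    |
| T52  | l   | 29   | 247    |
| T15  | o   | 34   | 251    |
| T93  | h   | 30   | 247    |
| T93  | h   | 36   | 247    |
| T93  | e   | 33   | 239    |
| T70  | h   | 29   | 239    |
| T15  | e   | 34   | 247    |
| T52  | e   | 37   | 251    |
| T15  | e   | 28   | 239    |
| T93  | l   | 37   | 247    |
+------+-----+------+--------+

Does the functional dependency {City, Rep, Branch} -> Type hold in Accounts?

(City=T93, Rep=l, Branch=247): 2 rows → Type takes values {36, 37} — violation
(City=T15, Rep=l, Branch=251): 1 row → Type = 35 ✓
(City=T93, Rep=h, Branch=250): 1 row → Type = 31 ✓
(City=T52, Rep=l, Branch=247): 1 row → Type = 29 ✓
(City=T15, Rep=o, Branch=251): 1 row → Type = 34 ✓
(City=T93, Rep=h, Branch=247): 2 rows → Type takes values {30, 36} — violation
(City=T93, Rep=e, Branch=239): 1 row → Type = 33 ✓
(City=T70, Rep=h, Branch=239): 1 row → Type = 29 ✓
(City=T15, Rep=e, Branch=247): 1 row → Type = 34 ✓
(City=T52, Rep=e, Branch=251): 1 row → Type = 37 ✓
(City=T15, Rep=e, Branch=239): 1 row → Type = 28 ✓
Two rows agree on {City, Rep, Branch} but differ on Type, so {City, Rep, Branch} -> Type does not hold.

No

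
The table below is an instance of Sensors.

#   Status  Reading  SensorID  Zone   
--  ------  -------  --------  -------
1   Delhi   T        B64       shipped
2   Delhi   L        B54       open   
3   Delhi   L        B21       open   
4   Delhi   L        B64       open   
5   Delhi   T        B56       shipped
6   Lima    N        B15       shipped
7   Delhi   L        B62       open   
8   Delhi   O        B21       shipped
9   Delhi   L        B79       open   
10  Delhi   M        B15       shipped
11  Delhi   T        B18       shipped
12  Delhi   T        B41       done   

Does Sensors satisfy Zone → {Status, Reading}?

No

Zone=shipped: rows 1, 5, 6, 8, 10, 11 → {Status,Reading} takes values {(Delhi, T), (Lima, N), (Delhi, O), (Delhi, M)} — violation
Zone=open: rows 2, 3, 4, 7, 9 → {Status,Reading} = (Delhi, L), (Delhi, L), (Delhi, L), (Delhi, L), (Delhi, L) ✓
Zone=done: row 12 → {Status,Reading} = (Delhi, T) ✓
Two rows agree on Zone but differ on {Status, Reading}, so Zone → {Status, Reading} does not hold.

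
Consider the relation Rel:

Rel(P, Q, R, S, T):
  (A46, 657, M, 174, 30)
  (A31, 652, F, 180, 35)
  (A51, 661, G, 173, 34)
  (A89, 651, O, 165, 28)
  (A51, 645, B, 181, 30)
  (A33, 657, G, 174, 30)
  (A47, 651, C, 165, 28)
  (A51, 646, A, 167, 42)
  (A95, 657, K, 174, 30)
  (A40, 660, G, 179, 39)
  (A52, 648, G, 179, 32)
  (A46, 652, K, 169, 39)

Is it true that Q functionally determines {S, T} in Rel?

No

Q=657: 3 rows → {S,T} = (174, 30), (174, 30), (174, 30) ✓
Q=652: 2 rows → {S,T} takes values {(180, 35), (169, 39)} — violation
Q=661: 1 row → {S,T} = (173, 34) ✓
Q=651: 2 rows → {S,T} = (165, 28), (165, 28) ✓
Q=645: 1 row → {S,T} = (181, 30) ✓
Q=646: 1 row → {S,T} = (167, 42) ✓
Q=660: 1 row → {S,T} = (179, 39) ✓
Q=648: 1 row → {S,T} = (179, 32) ✓
Two rows agree on Q but differ on {S, T}, so Q -> {S, T} does not hold.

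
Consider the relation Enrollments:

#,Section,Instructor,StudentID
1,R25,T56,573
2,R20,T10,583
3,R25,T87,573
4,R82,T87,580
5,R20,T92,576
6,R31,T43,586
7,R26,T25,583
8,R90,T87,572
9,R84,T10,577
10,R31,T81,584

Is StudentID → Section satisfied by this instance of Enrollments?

StudentID=573: rows 1, 3 → Section = R25, R25 ✓
StudentID=583: rows 2, 7 → Section takes values {R20, R26} — violation
StudentID=580: row 4 → Section = R82 ✓
StudentID=576: row 5 → Section = R20 ✓
StudentID=586: row 6 → Section = R31 ✓
StudentID=572: row 8 → Section = R90 ✓
StudentID=577: row 9 → Section = R84 ✓
StudentID=584: row 10 → Section = R31 ✓
Two rows agree on StudentID but differ on Section, so StudentID → Section does not hold.

No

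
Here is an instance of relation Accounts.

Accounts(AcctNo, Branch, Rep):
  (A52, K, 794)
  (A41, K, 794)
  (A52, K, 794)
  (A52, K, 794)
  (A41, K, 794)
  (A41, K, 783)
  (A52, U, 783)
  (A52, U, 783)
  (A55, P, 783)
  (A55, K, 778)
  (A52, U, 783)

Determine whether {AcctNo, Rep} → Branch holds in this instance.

(AcctNo=A52, Rep=794): 3 rows → Branch = K, K, K ✓
(AcctNo=A41, Rep=794): 2 rows → Branch = K, K ✓
(AcctNo=A41, Rep=783): 1 row → Branch = K ✓
(AcctNo=A52, Rep=783): 3 rows → Branch = U, U, U ✓
(AcctNo=A55, Rep=783): 1 row → Branch = P ✓
(AcctNo=A55, Rep=778): 1 row → Branch = K ✓
Every {AcctNo, Rep} value is associated with a single Branch value, so {AcctNo, Rep} → Branch holds.

Yes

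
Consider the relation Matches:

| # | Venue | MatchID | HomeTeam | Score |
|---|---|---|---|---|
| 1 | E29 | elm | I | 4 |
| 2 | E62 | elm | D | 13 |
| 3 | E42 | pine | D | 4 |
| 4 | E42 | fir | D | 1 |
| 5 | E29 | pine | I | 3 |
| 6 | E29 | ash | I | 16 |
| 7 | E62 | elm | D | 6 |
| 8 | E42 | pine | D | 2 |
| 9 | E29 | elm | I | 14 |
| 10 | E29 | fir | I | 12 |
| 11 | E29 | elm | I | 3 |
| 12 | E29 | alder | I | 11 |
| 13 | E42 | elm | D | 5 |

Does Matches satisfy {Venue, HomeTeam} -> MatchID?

(Venue=E29, HomeTeam=I): rows 1, 5, 6, 9, 10, 11, 12 → MatchID takes values {elm, pine, ash, fir, alder} — violation
(Venue=E62, HomeTeam=D): rows 2, 7 → MatchID = elm, elm ✓
(Venue=E42, HomeTeam=D): rows 3, 4, 8, 13 → MatchID takes values {pine, fir, elm} — violation
Two rows agree on {Venue, HomeTeam} but differ on MatchID, so {Venue, HomeTeam} -> MatchID does not hold.

No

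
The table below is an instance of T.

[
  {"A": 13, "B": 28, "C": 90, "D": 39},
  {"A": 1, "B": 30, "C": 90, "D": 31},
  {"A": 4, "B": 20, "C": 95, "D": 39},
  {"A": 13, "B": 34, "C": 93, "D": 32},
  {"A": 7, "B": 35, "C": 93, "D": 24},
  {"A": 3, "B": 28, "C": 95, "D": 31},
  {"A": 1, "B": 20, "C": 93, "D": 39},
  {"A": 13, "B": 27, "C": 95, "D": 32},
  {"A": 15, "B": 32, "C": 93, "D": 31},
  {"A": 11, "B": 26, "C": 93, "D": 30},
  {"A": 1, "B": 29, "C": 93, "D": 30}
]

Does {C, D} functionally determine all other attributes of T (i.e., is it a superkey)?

Two distinct rows share (C=93, D=30), so {C, D} does not determine every attribute — not a superkey.

No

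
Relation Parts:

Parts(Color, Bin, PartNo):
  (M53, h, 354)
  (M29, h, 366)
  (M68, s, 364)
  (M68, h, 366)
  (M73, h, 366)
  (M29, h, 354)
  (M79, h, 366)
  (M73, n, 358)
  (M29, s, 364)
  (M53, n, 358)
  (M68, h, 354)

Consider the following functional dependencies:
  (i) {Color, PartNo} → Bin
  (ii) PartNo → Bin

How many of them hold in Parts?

2

(i) {Color, PartNo} → Bin: every LHS value maps to a single RHS value — holds.
(ii) PartNo → Bin: every LHS value maps to a single RHS value — holds.
2 of the 2 dependencies hold.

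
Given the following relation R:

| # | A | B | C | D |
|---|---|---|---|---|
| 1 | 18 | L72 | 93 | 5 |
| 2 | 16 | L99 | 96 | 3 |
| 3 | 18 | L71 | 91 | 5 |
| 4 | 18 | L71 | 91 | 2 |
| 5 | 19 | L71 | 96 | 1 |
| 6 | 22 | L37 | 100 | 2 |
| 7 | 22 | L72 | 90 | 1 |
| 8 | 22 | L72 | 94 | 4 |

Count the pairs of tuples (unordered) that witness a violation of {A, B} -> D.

2

(A=18, B=L71): violating pairs (3,4) — 1 pair.
(A=22, B=L72): violating pairs (7,8) — 1 pair.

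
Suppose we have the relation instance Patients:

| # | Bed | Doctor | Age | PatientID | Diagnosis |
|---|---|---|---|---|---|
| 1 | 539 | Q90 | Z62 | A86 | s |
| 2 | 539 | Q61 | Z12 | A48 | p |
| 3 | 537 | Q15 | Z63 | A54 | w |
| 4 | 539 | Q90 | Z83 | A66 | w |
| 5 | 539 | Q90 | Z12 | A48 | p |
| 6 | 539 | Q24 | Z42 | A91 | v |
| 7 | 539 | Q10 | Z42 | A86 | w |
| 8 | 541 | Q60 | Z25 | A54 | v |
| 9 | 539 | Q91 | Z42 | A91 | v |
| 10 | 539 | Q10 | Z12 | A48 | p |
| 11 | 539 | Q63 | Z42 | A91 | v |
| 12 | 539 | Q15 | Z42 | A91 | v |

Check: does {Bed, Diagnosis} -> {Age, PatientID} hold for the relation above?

(Bed=539, Diagnosis=s): row 1 → {Age,PatientID} = (Z62, A86) ✓
(Bed=539, Diagnosis=p): rows 2, 5, 10 → {Age,PatientID} = (Z12, A48), (Z12, A48), (Z12, A48) ✓
(Bed=537, Diagnosis=w): row 3 → {Age,PatientID} = (Z63, A54) ✓
(Bed=539, Diagnosis=w): rows 4, 7 → {Age,PatientID} takes values {(Z83, A66), (Z42, A86)} — violation
(Bed=539, Diagnosis=v): rows 6, 9, 11, 12 → {Age,PatientID} = (Z42, A91), (Z42, A91), (Z42, A91), (Z42, A91) ✓
(Bed=541, Diagnosis=v): row 8 → {Age,PatientID} = (Z25, A54) ✓
Two rows agree on {Bed, Diagnosis} but differ on {Age, PatientID}, so {Bed, Diagnosis} -> {Age, PatientID} does not hold.

No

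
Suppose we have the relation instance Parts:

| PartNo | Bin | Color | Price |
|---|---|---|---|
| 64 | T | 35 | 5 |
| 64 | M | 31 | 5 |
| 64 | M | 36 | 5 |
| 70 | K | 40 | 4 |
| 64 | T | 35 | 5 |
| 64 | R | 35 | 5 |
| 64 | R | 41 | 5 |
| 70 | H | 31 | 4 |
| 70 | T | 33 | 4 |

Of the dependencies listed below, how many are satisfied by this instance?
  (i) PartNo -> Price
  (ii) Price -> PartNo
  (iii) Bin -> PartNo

2

(i) PartNo -> Price: every LHS value maps to a single RHS value — holds.
(ii) Price -> PartNo: every LHS value maps to a single RHS value — holds.
(iii) Bin -> PartNo: Bin=T: 3 rows → PartNo takes values {64, 70} — violation — fails.
2 of the 3 dependencies hold.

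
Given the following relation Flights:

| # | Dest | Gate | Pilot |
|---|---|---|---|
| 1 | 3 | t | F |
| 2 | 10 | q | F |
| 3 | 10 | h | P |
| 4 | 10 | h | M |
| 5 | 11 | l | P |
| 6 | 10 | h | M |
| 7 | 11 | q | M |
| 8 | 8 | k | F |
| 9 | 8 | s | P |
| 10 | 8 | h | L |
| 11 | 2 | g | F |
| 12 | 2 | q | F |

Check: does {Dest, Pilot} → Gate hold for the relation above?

No

(Dest=3, Pilot=F): row 1 → Gate = t ✓
(Dest=10, Pilot=F): row 2 → Gate = q ✓
(Dest=10, Pilot=P): row 3 → Gate = h ✓
(Dest=10, Pilot=M): rows 4, 6 → Gate = h, h ✓
(Dest=11, Pilot=P): row 5 → Gate = l ✓
(Dest=11, Pilot=M): row 7 → Gate = q ✓
(Dest=8, Pilot=F): row 8 → Gate = k ✓
(Dest=8, Pilot=P): row 9 → Gate = s ✓
(Dest=8, Pilot=L): row 10 → Gate = h ✓
(Dest=2, Pilot=F): rows 11, 12 → Gate takes values {g, q} — violation
Two rows agree on {Dest, Pilot} but differ on Gate, so {Dest, Pilot} → Gate does not hold.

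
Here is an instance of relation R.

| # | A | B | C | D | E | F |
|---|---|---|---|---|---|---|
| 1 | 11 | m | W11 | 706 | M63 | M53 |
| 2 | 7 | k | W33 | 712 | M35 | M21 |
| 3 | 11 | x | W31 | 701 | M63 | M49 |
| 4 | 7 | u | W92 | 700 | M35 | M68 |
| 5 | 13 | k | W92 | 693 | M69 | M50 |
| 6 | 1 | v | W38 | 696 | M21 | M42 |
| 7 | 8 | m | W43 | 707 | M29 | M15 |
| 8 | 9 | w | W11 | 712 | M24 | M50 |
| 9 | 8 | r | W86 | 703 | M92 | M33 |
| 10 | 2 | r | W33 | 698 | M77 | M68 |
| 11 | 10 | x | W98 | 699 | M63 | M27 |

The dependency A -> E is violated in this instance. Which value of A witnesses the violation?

8

A=11: rows 1, 3 → E = M63, M63 ✓
A=7: rows 2, 4 → E = M35, M35 ✓
A=13: row 5 → E = M69 ✓
A=1: row 6 → E = M21 ✓
A=8: rows 7, 9 → E takes values {M29, M92} — violation
A=9: row 8 → E = M24 ✓
A=2: row 10 → E = M77 ✓
A=10: row 11 → E = M63 ✓
The only A value with inconsistent E is A=8.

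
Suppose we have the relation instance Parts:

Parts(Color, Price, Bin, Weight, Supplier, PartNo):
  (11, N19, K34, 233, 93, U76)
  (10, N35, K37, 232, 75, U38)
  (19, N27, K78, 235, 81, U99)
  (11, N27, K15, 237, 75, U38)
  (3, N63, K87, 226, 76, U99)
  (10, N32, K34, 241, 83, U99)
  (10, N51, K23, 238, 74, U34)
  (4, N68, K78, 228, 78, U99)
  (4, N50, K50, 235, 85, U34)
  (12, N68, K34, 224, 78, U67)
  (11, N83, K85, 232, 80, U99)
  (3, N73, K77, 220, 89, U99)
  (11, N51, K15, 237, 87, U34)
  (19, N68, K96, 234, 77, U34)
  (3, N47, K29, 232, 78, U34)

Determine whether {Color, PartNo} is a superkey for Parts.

Two distinct rows share (Color=3, PartNo=U99), so {Color, PartNo} does not determine every attribute — not a superkey.

No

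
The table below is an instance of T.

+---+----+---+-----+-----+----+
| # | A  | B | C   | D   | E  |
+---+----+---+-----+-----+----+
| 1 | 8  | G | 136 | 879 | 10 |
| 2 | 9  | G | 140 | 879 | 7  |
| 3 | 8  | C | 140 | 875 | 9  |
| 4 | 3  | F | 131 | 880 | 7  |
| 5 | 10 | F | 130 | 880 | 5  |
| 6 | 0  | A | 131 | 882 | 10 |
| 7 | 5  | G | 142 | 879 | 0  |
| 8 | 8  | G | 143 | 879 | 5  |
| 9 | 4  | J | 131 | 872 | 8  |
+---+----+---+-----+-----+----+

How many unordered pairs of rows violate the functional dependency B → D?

B=G: all 4 rows agree on D — 0 pairs.
B=F: all 2 rows agree on D — 0 pairs.

0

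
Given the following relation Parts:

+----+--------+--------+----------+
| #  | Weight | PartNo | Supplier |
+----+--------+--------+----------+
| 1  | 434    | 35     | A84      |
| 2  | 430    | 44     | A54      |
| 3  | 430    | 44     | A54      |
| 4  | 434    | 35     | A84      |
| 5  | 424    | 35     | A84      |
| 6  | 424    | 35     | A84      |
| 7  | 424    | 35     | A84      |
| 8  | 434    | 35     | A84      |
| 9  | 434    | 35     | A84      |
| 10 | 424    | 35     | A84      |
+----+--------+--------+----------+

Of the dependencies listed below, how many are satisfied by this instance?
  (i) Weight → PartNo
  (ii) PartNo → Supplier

2

(i) Weight → PartNo: every LHS value maps to a single RHS value — holds.
(ii) PartNo → Supplier: every LHS value maps to a single RHS value — holds.
2 of the 2 dependencies hold.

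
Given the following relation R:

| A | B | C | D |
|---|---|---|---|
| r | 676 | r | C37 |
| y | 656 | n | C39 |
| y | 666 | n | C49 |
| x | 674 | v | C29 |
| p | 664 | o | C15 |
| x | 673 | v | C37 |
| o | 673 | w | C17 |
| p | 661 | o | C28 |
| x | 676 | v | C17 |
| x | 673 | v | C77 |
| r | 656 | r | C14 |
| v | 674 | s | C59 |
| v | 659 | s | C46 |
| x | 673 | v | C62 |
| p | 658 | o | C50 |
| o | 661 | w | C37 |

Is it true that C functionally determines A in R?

Yes

C=r: 2 rows → A = r, r ✓
C=n: 2 rows → A = y, y ✓
C=v: 5 rows → A = x, x, x, x, x ✓
C=o: 3 rows → A = p, p, p ✓
C=w: 2 rows → A = o, o ✓
C=s: 2 rows → A = v, v ✓
Every C value is associated with a single A value, so C -> A holds.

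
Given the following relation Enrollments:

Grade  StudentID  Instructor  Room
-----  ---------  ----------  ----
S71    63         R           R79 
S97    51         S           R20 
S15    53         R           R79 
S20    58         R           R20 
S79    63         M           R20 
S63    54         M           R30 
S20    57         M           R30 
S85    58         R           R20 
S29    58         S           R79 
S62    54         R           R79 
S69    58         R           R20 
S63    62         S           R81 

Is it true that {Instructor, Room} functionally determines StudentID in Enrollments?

(Instructor=R, Room=R79): 3 rows → StudentID takes values {63, 53, 54} — violation
(Instructor=S, Room=R20): 1 row → StudentID = 51 ✓
(Instructor=R, Room=R20): 3 rows → StudentID = 58, 58, 58 ✓
(Instructor=M, Room=R20): 1 row → StudentID = 63 ✓
(Instructor=M, Room=R30): 2 rows → StudentID takes values {54, 57} — violation
(Instructor=S, Room=R79): 1 row → StudentID = 58 ✓
(Instructor=S, Room=R81): 1 row → StudentID = 62 ✓
Two rows agree on {Instructor, Room} but differ on StudentID, so {Instructor, Room} -> StudentID does not hold.

No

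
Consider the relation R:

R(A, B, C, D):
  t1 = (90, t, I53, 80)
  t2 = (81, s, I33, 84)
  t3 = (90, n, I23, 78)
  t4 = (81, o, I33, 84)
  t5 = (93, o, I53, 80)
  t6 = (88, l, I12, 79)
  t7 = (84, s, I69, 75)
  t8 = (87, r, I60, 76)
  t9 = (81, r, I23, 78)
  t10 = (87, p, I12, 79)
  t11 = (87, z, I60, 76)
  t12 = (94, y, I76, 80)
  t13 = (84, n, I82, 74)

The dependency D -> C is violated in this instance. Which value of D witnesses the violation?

D=80: rows 1, 5, 12 → C takes values {I53, I76} — violation
D=84: rows 2, 4 → C = I33, I33 ✓
D=78: rows 3, 9 → C = I23, I23 ✓
D=79: rows 6, 10 → C = I12, I12 ✓
D=75: row 7 → C = I69 ✓
D=76: rows 8, 11 → C = I60, I60 ✓
D=74: row 13 → C = I82 ✓
The only D value with inconsistent C is D=80.

80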